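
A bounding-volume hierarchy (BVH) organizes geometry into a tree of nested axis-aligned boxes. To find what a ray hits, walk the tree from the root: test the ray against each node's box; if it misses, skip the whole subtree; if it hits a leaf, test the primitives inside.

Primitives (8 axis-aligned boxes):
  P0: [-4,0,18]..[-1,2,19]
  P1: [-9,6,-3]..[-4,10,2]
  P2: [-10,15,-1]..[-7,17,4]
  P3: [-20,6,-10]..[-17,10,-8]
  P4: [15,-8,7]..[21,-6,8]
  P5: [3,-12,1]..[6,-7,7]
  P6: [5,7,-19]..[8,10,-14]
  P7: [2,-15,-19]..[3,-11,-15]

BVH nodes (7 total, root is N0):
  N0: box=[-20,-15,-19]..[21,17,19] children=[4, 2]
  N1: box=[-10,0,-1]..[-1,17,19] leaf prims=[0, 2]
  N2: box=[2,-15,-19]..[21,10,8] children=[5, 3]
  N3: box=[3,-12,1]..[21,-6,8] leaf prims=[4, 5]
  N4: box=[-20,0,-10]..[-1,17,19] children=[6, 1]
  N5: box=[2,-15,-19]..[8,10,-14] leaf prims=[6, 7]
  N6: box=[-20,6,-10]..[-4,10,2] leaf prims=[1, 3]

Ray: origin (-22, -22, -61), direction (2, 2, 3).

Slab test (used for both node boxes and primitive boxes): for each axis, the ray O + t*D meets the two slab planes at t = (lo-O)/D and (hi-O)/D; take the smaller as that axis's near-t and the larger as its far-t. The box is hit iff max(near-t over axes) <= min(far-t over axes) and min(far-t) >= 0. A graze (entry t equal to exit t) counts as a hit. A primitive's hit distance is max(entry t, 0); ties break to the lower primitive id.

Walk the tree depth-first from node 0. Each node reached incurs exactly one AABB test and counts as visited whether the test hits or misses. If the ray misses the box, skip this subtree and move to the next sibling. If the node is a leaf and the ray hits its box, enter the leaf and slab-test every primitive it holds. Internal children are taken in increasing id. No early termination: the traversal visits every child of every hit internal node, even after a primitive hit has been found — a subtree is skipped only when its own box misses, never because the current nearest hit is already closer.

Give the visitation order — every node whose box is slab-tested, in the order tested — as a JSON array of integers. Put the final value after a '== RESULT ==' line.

Walk:
N0 x:[1,43/2] y:[7/2,39/2] z:[14,80/3] -> hit [14,39/2], descend [2, 4]
  N2 x:[12,43/2] y:[7/2,16] z:[14,23] -> hit [14,16], descend [3, 5]
    N3 x:[25/2,43/2] y:[5,8] z:[62/3,23] -> miss, prune
    N5 x:[12,15] y:[7/2,16] z:[14,47/3] -> hit [14,15] leaf, test {P6@t=29/2, P7(miss)}
  N4 x:[1,21/2] y:[11,39/2] z:[17,80/3] -> miss, prune

Visited [0, 2, 3, 5, 4]. Tests: 5 box, 1 leaf. Nearest: P6.

== RESULT ==
[0, 2, 3, 5, 4]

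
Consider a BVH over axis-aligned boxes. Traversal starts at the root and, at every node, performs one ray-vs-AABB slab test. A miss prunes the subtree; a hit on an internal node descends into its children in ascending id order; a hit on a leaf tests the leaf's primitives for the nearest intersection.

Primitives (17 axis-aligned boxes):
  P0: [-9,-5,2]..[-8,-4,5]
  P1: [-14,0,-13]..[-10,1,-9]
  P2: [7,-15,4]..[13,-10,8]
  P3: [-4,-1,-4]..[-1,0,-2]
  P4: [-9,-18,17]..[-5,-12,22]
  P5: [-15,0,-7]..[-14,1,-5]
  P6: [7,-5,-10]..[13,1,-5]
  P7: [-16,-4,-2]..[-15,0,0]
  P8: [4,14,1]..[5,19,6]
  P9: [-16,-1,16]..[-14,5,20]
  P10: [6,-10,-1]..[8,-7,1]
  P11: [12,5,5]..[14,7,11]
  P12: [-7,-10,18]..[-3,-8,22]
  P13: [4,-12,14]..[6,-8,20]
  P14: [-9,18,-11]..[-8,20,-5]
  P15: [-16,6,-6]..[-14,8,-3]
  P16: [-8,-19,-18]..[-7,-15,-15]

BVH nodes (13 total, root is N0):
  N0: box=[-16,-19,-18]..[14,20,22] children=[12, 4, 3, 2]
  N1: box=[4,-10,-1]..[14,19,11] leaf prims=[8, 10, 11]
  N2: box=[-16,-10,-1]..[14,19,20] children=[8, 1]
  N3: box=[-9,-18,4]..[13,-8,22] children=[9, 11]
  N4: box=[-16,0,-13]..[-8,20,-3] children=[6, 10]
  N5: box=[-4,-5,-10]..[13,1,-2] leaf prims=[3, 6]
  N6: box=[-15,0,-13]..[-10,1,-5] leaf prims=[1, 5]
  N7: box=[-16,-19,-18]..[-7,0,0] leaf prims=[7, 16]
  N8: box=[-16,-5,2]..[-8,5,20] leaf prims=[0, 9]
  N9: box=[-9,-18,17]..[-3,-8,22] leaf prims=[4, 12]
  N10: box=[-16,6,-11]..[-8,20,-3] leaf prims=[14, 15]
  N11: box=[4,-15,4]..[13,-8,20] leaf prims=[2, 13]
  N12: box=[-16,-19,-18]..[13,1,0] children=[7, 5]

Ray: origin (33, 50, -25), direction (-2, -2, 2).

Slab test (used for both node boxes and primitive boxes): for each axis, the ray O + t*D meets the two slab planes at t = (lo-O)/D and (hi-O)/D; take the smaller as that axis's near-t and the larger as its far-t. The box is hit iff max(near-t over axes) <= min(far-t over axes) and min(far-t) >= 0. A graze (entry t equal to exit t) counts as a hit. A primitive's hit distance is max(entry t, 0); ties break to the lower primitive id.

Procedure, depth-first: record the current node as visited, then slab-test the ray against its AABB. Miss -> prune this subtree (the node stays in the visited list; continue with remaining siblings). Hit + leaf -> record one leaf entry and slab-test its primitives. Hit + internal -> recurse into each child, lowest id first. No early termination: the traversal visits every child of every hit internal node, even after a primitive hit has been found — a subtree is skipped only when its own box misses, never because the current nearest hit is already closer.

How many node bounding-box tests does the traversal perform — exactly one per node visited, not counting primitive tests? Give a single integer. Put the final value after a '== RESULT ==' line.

Walk:
N0 x:[19/2,49/2] y:[15,69/2] z:[7/2,47/2] -> hit [15,47/2], descend [2, 3, 4, 12]
  N2 x:[19/2,49/2] y:[31/2,30] z:[12,45/2] -> hit [31/2,45/2], descend [1, 8]
    N1 x:[19/2,29/2] y:[31/2,30] z:[12,18] -> miss, prune
    N8 x:[41/2,49/2] y:[45/2,55/2] z:[27/2,45/2] -> hit [45/2,45/2] leaf, test {P0(miss), P9(miss)}
  N3 x:[10,21] y:[29,34] z:[29/2,47/2] -> miss, prune
  N4 x:[41/2,49/2] y:[15,25] z:[6,11] -> miss, prune
  N12 x:[10,49/2] y:[49/2,69/2] z:[7/2,25/2] -> miss, prune

order=[0, 2, 1, 8, 3, 4, 12]  |boxes|=7  |leaves|=1  hit=miss

== RESULT ==
7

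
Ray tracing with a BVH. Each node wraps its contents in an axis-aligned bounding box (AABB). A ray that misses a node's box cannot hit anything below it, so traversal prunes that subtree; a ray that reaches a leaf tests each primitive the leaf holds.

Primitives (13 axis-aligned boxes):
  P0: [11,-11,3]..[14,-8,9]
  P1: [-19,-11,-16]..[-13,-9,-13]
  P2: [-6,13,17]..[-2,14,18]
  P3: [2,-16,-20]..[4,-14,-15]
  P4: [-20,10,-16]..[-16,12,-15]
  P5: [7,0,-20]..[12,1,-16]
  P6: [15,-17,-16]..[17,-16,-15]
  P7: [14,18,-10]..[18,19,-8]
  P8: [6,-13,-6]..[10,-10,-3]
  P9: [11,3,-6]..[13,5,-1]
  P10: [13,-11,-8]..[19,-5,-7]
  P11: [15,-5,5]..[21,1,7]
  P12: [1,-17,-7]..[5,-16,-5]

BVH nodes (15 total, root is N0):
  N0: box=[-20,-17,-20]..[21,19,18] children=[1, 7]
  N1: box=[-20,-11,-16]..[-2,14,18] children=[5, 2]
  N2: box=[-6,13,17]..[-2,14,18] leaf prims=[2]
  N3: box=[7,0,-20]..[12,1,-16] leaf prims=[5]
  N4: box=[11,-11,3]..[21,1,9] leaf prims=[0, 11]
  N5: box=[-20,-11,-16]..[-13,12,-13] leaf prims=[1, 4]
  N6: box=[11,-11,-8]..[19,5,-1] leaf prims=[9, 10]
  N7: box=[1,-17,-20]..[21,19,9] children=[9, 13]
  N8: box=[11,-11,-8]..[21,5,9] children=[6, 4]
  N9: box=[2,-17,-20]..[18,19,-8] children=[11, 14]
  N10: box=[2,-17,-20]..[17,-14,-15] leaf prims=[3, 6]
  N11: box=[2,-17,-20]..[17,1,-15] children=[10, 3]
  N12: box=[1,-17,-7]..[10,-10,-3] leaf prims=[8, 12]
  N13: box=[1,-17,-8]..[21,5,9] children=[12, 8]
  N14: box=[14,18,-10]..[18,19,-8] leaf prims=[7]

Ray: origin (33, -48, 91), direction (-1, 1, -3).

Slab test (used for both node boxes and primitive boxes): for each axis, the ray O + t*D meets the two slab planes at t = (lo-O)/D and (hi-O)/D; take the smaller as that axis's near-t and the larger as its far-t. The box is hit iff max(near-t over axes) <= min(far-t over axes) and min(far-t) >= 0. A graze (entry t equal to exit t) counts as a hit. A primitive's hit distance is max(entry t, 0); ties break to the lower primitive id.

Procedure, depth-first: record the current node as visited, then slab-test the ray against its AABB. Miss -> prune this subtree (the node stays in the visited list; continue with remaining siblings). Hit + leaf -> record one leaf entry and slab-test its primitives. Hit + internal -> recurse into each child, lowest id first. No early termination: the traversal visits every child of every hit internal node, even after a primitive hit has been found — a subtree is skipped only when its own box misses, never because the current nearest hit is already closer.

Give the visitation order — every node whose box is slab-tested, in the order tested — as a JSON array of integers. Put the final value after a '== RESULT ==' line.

Walk:
N0 x:[12,53] y:[31,67] z:[73/3,37] -> hit [31,37], descend [1, 7]
  N1 x:[35,53] y:[37,62] z:[73/3,107/3] -> miss, prune
  N7 x:[12,32] y:[31,67] z:[82/3,37] -> hit [31,32], descend [9, 13]
    N9 x:[15,31] y:[31,67] z:[33,37] -> miss, prune
    N13 x:[12,32] y:[31,53] z:[82/3,33] -> hit [31,32], descend [8, 12]
      N8 x:[12,22] y:[37,53] z:[82/3,33] -> miss, prune
      N12 x:[23,32] y:[31,38] z:[94/3,98/3] -> hit [94/3,32] leaf, test {P8(miss), P12@t=32}

Visited [0, 1, 7, 9, 13, 8, 12]. Tests: 7 box, 1 leaf. Nearest: P12.

== RESULT ==
[0, 1, 7, 9, 13, 8, 12]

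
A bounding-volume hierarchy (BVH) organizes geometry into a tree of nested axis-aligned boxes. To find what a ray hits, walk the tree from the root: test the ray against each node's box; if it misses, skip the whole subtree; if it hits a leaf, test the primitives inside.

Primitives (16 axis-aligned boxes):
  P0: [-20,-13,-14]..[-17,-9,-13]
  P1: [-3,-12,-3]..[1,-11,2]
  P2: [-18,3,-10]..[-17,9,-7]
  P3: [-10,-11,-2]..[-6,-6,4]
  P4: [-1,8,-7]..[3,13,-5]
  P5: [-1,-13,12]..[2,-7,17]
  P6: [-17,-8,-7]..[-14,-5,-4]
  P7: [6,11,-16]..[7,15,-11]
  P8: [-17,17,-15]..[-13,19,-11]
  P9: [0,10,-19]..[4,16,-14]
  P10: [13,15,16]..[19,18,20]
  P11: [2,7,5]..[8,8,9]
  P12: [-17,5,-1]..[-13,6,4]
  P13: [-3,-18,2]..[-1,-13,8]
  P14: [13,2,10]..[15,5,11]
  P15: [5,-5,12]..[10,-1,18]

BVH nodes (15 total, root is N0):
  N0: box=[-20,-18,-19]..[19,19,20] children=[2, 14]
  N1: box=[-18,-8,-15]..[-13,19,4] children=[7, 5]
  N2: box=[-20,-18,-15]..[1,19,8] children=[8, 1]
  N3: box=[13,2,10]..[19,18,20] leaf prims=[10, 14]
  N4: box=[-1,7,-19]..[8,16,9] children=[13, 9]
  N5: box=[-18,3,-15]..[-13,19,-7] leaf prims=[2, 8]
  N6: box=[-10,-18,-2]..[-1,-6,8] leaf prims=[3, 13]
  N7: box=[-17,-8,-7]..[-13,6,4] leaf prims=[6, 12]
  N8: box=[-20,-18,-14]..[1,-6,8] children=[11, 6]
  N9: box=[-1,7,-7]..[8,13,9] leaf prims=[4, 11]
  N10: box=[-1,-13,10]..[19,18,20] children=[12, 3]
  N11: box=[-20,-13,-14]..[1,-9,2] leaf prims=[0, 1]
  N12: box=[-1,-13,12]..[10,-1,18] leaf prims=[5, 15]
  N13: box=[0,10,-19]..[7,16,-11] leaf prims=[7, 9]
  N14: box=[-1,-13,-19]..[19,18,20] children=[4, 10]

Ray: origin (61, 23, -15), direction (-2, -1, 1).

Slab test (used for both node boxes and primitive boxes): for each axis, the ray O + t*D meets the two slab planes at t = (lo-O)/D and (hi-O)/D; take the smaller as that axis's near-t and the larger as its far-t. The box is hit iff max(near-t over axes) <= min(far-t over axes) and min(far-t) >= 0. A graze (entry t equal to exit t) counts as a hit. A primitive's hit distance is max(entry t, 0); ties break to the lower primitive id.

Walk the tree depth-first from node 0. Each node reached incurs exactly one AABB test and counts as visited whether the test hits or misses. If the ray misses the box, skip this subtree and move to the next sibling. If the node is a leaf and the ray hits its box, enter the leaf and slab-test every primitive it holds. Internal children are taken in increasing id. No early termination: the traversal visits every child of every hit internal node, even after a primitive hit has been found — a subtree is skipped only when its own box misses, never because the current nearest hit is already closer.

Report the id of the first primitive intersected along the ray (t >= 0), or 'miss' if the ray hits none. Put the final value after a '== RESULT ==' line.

Traverse from the root:
N0 x:[21,81/2] y:[4,41] z:[-4,35] -> hit [21,35], descend [2, 14]
  N2 x:[30,81/2] y:[4,41] z:[0,23] -> miss, prune
  N14 x:[21,31] y:[5,36] z:[-4,35] -> hit [21,31], descend [4, 10]
    N4 x:[53/2,31] y:[7,16] z:[-4,24] -> miss, prune
    N10 x:[21,31] y:[5,36] z:[25,35] -> hit [25,31], descend [3, 12]
      N3 x:[21,24] y:[5,21] z:[25,35] -> miss, prune
      N12 x:[51/2,31] y:[24,36] z:[27,33] -> hit [27,31] leaf, test {P5@t=30, P15@t=27}

Summary -> nodes [0, 2, 14, 4, 10, 3, 12]; box-tests=7; leaf-entries=1; first=P15

== RESULT ==
15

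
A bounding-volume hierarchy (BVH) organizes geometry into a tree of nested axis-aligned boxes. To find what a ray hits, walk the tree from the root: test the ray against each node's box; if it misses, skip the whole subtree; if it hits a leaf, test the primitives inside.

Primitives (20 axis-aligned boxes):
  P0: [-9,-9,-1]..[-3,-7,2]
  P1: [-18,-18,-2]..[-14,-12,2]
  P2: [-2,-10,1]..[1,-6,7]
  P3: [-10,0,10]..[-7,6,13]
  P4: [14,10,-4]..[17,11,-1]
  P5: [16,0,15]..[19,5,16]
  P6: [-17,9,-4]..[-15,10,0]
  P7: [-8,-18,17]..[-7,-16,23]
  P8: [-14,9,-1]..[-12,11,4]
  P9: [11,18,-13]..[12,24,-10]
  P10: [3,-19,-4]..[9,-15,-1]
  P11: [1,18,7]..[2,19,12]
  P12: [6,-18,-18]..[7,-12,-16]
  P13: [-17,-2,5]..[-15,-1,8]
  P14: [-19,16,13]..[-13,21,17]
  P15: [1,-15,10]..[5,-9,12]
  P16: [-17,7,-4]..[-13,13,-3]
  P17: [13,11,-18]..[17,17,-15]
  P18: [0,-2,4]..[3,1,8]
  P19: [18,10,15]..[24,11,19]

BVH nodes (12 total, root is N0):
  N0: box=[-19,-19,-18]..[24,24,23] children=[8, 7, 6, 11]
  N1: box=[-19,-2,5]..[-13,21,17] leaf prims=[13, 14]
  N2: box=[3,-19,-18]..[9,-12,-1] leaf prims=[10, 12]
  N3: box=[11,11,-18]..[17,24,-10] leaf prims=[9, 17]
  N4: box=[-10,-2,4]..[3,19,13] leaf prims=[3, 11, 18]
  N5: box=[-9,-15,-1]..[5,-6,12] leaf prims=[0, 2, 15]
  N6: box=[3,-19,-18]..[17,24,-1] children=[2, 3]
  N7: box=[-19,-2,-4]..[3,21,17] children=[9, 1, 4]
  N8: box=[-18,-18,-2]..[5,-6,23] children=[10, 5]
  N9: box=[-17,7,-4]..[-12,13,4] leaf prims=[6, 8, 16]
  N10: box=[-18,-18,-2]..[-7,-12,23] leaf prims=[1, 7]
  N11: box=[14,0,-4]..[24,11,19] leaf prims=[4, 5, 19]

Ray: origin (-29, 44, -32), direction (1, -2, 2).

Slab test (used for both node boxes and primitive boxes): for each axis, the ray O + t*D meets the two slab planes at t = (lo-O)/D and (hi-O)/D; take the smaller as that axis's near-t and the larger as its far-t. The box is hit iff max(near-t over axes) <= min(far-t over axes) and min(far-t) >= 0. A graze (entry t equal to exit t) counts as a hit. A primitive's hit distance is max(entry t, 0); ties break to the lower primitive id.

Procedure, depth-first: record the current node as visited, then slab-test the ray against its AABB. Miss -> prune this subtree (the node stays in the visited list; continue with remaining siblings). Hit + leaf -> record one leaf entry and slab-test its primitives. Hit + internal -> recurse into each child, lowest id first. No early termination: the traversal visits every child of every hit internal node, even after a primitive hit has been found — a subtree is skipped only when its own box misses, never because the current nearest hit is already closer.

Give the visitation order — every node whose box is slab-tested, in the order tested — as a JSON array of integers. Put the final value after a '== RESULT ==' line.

Walk:
N0 x:[10,53] y:[10,63/2] z:[7,55/2] -> hit [10,55/2], descend [6, 7, 8, 11]
  N6 x:[32,46] y:[10,63/2] z:[7,31/2] -> miss, prune
  N7 x:[10,32] y:[23/2,23] z:[14,49/2] -> hit [14,23], descend [1, 4, 9]
    N1 x:[10,16] y:[23/2,23] z:[37/2,49/2] -> miss, prune
    N4 x:[19,32] y:[25/2,23] z:[18,45/2] -> hit [19,45/2] leaf, test {P3@t=21, P11(miss), P18(miss)}
    N9 x:[12,17] y:[31/2,37/2] z:[14,18] -> hit [31/2,17] leaf, test {P6(miss), P8@t=33/2, P16(miss)}
  N8 x:[11,34] y:[25,31] z:[15,55/2] -> hit [25,55/2], descend [5, 10]
    N5 x:[20,34] y:[25,59/2] z:[31/2,22] -> miss, prune
    N10 x:[11,22] y:[28,31] z:[15,55/2] -> miss, prune
  N11 x:[43,53] y:[33/2,22] z:[14,51/2] -> miss, prune

Summary -> nodes [0, 6, 7, 1, 4, 9, 8, 5, 10, 11]; box-tests=10; leaf-entries=2; first=P8

== RESULT ==
[0, 6, 7, 1, 4, 9, 8, 5, 10, 11]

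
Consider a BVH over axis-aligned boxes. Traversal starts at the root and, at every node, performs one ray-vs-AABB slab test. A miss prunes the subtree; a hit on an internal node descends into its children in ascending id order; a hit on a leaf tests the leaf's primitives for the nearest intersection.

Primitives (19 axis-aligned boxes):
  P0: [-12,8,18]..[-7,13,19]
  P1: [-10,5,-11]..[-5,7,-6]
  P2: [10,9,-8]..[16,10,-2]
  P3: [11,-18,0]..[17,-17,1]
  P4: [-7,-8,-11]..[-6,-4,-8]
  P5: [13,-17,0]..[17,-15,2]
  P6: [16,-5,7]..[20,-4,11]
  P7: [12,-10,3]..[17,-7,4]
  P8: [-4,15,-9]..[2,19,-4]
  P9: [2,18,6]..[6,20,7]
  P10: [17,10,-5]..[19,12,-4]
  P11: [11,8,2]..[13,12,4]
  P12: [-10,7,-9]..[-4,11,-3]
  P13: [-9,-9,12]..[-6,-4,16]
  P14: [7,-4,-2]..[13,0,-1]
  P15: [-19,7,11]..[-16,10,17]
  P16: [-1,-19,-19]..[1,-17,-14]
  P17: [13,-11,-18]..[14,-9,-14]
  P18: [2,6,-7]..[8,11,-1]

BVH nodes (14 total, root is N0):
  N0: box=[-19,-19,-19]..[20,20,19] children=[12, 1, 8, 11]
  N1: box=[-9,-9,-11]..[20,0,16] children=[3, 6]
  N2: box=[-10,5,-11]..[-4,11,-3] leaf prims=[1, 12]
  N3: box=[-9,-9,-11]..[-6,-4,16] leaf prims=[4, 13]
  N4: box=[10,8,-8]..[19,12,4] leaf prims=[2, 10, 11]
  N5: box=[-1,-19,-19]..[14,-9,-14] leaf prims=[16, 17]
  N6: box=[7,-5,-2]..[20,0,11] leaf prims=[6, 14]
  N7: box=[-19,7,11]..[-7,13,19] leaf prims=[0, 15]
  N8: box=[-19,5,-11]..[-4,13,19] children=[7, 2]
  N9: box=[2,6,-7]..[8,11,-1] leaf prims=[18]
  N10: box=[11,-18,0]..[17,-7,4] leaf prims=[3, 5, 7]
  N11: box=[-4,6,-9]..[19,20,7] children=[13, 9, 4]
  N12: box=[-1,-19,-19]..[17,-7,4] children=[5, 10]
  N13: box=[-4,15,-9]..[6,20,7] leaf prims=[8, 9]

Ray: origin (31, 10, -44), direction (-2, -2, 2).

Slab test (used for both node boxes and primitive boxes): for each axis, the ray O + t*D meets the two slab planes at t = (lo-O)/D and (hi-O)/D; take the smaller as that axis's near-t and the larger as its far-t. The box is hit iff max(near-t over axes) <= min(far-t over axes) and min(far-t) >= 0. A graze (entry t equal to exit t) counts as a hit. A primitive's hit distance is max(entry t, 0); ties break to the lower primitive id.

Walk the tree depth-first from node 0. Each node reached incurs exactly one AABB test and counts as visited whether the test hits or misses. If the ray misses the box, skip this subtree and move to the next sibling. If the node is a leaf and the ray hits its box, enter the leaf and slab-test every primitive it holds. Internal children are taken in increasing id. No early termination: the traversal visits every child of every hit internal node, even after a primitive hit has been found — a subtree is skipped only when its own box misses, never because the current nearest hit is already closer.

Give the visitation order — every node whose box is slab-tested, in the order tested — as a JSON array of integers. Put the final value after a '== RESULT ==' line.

Walk:
N0 x:[11/2,25] y:[-5,29/2] z:[25/2,63/2] -> hit [25/2,29/2], descend [1, 8, 11, 12]
  N1 x:[11/2,20] y:[5,19/2] z:[33/2,30] -> miss, prune
  N8 x:[35/2,25] y:[-3/2,5/2] z:[33/2,63/2] -> miss, prune
  N11 x:[6,35/2] y:[-5,2] z:[35/2,51/2] -> miss, prune
  N12 x:[7,16] y:[17/2,29/2] z:[25/2,24] -> hit [25/2,29/2], descend [5, 10]
    N5 x:[17/2,16] y:[19/2,29/2] z:[25/2,15] -> hit [25/2,29/2] leaf, test {P16(miss), P17(miss)}
    N10 x:[7,10] y:[17/2,14] z:[22,24] -> miss, prune

order=[0, 1, 8, 11, 12, 5, 10]  |boxes|=7  |leaves|=1  hit=miss

== RESULT ==
[0, 1, 8, 11, 12, 5, 10]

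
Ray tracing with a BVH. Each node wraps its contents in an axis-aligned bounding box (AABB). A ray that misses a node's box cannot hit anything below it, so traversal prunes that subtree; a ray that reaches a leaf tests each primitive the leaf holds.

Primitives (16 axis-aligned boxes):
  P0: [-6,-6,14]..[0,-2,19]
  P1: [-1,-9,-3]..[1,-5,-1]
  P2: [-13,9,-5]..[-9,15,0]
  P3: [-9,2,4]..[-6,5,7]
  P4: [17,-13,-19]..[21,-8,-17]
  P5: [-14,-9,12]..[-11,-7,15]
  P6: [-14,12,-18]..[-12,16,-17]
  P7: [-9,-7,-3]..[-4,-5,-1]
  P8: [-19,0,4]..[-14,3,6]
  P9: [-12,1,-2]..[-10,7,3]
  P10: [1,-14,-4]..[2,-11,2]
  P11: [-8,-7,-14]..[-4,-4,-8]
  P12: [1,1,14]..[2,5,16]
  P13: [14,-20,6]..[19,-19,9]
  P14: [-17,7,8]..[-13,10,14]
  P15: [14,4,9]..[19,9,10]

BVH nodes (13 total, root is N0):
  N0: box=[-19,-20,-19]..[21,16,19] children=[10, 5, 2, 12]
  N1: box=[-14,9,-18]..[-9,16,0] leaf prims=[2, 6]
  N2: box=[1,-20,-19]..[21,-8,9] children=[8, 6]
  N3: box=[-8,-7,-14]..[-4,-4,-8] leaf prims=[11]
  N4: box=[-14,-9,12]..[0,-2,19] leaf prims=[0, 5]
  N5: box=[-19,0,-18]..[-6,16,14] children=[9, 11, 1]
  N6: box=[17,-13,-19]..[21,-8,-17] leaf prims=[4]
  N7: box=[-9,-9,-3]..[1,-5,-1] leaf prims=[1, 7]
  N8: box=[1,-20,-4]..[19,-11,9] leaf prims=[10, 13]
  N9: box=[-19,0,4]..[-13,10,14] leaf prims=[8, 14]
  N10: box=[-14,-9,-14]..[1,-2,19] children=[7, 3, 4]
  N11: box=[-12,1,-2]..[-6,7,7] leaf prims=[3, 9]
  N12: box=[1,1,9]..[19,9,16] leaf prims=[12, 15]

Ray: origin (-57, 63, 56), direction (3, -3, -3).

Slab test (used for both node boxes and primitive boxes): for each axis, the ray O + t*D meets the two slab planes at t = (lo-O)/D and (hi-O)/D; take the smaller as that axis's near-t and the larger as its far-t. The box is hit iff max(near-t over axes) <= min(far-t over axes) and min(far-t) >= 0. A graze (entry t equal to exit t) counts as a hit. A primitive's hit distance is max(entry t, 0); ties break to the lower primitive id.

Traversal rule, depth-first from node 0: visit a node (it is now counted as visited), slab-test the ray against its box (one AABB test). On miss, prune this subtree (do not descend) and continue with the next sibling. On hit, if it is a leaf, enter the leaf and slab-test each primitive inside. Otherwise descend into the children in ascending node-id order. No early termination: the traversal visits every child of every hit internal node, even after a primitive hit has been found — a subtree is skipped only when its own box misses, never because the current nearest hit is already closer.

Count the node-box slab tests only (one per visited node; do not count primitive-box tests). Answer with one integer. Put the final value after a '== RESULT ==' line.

Walk:
N0 x:[38/3,26] y:[47/3,83/3] z:[37/3,25] -> hit [47/3,25], descend [2, 5, 10, 12]
  N2 x:[58/3,26] y:[71/3,83/3] z:[47/3,25] -> hit [71/3,25], descend [6, 8]
    N6 x:[74/3,26] y:[71/3,76/3] z:[73/3,25] -> hit [74/3,25] leaf, test {P4@t=74/3}
    N8 x:[58/3,76/3] y:[74/3,83/3] z:[47/3,20] -> miss, prune
  N5 x:[38/3,17] y:[47/3,21] z:[14,74/3] -> hit [47/3,17], descend [1, 9, 11]
    N1 x:[43/3,16] y:[47/3,18] z:[56/3,74/3] -> miss, prune
    N9 x:[38/3,44/3] y:[53/3,21] z:[14,52/3] -> miss, prune
    N11 x:[15,17] y:[56/3,62/3] z:[49/3,58/3] -> miss, prune
  N10 x:[43/3,58/3] y:[65/3,24] z:[37/3,70/3] -> miss, prune
  N12 x:[58/3,76/3] y:[18,62/3] z:[40/3,47/3] -> miss, prune

10 AABB tests over nodes [0, 2, 6, 8, 5, 1, 9, 11, 10, 12]; 1 leaf entered; closest P4.

== RESULT ==
10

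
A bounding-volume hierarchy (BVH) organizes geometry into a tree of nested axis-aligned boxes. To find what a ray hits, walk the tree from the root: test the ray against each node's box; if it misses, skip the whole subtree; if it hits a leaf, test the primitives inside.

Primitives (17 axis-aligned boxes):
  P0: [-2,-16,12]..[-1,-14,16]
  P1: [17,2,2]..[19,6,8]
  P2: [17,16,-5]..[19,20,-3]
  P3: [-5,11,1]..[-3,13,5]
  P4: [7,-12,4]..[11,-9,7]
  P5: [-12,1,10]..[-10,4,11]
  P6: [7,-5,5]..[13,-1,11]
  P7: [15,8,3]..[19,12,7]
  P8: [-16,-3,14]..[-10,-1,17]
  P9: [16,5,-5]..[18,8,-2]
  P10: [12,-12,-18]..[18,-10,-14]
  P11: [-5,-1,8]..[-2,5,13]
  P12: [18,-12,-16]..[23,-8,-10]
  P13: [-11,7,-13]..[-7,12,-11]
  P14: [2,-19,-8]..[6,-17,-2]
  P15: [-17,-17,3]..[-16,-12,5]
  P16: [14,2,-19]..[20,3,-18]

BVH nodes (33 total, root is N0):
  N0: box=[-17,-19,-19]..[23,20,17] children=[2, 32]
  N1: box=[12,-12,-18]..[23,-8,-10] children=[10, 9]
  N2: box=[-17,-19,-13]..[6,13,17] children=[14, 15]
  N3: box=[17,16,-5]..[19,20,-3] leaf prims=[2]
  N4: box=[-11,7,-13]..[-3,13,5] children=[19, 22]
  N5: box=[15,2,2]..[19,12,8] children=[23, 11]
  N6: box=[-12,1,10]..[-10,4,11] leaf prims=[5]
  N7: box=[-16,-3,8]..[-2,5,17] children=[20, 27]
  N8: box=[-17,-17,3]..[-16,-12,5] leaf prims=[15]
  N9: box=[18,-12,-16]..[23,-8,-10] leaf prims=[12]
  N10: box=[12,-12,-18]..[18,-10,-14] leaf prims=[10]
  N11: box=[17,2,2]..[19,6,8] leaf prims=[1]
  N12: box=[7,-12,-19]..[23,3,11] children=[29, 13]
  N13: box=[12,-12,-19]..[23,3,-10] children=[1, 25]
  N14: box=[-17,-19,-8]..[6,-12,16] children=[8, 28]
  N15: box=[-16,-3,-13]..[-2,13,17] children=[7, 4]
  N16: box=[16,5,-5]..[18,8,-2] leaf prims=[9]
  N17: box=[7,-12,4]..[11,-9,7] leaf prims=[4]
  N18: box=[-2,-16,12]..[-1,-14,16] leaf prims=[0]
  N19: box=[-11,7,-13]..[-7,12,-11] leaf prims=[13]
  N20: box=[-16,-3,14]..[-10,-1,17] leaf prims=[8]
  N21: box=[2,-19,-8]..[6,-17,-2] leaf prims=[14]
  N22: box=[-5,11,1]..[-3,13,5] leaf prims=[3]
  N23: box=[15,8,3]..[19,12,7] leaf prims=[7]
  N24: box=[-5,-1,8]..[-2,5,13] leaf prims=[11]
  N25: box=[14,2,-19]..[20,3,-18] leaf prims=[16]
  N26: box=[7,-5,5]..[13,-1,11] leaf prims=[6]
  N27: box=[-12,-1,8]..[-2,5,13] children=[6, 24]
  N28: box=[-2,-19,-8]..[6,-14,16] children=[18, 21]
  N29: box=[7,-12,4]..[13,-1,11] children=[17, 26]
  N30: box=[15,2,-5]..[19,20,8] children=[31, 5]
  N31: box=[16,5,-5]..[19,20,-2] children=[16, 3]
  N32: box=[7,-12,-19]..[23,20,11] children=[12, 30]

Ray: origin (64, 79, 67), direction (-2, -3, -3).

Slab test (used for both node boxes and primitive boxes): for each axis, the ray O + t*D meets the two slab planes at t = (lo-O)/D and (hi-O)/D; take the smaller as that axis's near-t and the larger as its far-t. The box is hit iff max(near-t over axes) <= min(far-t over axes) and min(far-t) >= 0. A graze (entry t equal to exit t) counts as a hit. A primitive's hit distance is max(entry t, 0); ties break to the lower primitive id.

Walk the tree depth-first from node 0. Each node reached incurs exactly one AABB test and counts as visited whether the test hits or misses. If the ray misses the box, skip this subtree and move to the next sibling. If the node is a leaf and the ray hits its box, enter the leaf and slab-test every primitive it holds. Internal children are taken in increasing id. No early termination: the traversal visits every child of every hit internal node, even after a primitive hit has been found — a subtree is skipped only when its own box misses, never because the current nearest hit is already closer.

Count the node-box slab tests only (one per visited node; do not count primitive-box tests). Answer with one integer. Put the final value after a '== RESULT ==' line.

Traverse from the root:
N0 x:[41/2,81/2] y:[59/3,98/3] z:[50/3,86/3] -> hit [41/2,86/3], descend [2, 32]
  N2 x:[29,81/2] y:[22,98/3] z:[50/3,80/3] -> miss, prune
  N32 x:[41/2,57/2] y:[59/3,91/3] z:[56/3,86/3] -> hit [41/2,57/2], descend [12, 30]
    N12 x:[41/2,57/2] y:[76/3,91/3] z:[56/3,86/3] -> hit [76/3,57/2], descend [13, 29]
      N13 x:[41/2,26] y:[76/3,91/3] z:[77/3,86/3] -> hit [77/3,26], descend [1, 25]
        N1 x:[41/2,26] y:[29,91/3] z:[77/3,85/3] -> miss, prune
        N25 x:[22,25] y:[76/3,77/3] z:[85/3,86/3] -> miss, prune
      N29 x:[51/2,57/2] y:[80/3,91/3] z:[56/3,21] -> miss, prune
    N30 x:[45/2,49/2] y:[59/3,77/3] z:[59/3,24] -> hit [45/2,24], descend [5, 31]
      N5 x:[45/2,49/2] y:[67/3,77/3] z:[59/3,65/3] -> miss, prune
      N31 x:[45/2,24] y:[59/3,74/3] z:[23,24] -> hit [23,24], descend [3, 16]
        N3 x:[45/2,47/2] y:[59/3,21] z:[70/3,24] -> miss, prune
        N16 x:[23,24] y:[71/3,74/3] z:[23,24] -> hit [71/3,24] leaf, test {P9@t=71/3}

order=[0, 2, 32, 12, 13, 1, 25, 29, 30, 5, 31, 3, 16]  |boxes|=13  |leaves|=1  hit=P9

== RESULT ==
13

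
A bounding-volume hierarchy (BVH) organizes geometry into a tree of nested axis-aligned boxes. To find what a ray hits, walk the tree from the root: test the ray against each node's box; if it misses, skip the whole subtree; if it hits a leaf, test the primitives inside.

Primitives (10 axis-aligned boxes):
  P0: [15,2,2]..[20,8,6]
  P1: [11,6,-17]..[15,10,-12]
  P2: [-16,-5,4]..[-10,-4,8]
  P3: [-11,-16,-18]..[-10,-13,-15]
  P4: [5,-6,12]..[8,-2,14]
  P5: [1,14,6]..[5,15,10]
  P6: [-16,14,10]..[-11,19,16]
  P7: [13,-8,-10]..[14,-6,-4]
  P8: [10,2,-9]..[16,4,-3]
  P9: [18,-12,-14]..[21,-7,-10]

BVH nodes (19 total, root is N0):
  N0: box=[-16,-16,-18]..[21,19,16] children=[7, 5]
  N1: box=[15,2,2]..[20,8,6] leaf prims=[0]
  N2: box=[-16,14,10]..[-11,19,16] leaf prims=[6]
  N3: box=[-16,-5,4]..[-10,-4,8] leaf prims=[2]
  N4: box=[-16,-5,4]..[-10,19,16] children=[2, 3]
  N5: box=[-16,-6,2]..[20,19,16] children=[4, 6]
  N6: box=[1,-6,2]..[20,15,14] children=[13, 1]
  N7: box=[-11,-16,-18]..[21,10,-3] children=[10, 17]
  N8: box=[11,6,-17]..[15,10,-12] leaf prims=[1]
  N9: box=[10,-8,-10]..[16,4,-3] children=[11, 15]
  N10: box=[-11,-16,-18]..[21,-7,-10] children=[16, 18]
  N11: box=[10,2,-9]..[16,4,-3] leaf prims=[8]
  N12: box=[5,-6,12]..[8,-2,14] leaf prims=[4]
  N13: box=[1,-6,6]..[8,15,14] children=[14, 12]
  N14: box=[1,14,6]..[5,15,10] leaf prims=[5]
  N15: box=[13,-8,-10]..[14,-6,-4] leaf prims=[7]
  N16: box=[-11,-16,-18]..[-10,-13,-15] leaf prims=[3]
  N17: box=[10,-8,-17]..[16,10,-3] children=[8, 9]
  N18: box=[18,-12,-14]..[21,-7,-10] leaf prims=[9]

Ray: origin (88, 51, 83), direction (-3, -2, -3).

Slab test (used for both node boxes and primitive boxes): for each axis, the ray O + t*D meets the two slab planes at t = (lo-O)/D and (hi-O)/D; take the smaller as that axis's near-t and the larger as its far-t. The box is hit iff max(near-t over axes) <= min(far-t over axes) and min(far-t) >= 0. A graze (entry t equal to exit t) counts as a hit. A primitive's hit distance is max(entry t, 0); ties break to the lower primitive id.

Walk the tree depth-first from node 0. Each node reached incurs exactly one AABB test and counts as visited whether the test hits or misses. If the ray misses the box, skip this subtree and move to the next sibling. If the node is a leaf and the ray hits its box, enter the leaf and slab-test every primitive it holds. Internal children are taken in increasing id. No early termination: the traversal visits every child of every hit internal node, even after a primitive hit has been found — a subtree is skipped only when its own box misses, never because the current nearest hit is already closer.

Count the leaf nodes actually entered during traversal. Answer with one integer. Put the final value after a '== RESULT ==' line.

Traverse from the root:
N0 x:[67/3,104/3] y:[16,67/2] z:[67/3,101/3] -> hit [67/3,67/2], descend [5, 7]
  N5 x:[68/3,104/3] y:[16,57/2] z:[67/3,27] -> hit [68/3,27], descend [4, 6]
    N4 x:[98/3,104/3] y:[16,28] z:[67/3,79/3] -> miss, prune
    N6 x:[68/3,29] y:[18,57/2] z:[23,27] -> hit [23,27], descend [1, 13]
      N1 x:[68/3,73/3] y:[43/2,49/2] z:[77/3,27] -> miss, prune
      N13 x:[80/3,29] y:[18,57/2] z:[23,77/3] -> miss, prune
  N7 x:[67/3,33] y:[41/2,67/2] z:[86/3,101/3] -> hit [86/3,33], descend [10, 17]
    N10 x:[67/3,33] y:[29,67/2] z:[31,101/3] -> hit [31,33], descend [16, 18]
      N16 x:[98/3,33] y:[32,67/2] z:[98/3,101/3] -> hit [98/3,33] leaf, test {P3@t=98/3}
      N18 x:[67/3,70/3] y:[29,63/2] z:[31,97/3] -> miss, prune
    N17 x:[24,26] y:[41/2,59/2] z:[86/3,100/3] -> miss, prune

11 AABB tests over nodes [0, 5, 4, 6, 1, 13, 7, 10, 16, 18, 17]; 1 leaf entered; closest P3.

== RESULT ==
1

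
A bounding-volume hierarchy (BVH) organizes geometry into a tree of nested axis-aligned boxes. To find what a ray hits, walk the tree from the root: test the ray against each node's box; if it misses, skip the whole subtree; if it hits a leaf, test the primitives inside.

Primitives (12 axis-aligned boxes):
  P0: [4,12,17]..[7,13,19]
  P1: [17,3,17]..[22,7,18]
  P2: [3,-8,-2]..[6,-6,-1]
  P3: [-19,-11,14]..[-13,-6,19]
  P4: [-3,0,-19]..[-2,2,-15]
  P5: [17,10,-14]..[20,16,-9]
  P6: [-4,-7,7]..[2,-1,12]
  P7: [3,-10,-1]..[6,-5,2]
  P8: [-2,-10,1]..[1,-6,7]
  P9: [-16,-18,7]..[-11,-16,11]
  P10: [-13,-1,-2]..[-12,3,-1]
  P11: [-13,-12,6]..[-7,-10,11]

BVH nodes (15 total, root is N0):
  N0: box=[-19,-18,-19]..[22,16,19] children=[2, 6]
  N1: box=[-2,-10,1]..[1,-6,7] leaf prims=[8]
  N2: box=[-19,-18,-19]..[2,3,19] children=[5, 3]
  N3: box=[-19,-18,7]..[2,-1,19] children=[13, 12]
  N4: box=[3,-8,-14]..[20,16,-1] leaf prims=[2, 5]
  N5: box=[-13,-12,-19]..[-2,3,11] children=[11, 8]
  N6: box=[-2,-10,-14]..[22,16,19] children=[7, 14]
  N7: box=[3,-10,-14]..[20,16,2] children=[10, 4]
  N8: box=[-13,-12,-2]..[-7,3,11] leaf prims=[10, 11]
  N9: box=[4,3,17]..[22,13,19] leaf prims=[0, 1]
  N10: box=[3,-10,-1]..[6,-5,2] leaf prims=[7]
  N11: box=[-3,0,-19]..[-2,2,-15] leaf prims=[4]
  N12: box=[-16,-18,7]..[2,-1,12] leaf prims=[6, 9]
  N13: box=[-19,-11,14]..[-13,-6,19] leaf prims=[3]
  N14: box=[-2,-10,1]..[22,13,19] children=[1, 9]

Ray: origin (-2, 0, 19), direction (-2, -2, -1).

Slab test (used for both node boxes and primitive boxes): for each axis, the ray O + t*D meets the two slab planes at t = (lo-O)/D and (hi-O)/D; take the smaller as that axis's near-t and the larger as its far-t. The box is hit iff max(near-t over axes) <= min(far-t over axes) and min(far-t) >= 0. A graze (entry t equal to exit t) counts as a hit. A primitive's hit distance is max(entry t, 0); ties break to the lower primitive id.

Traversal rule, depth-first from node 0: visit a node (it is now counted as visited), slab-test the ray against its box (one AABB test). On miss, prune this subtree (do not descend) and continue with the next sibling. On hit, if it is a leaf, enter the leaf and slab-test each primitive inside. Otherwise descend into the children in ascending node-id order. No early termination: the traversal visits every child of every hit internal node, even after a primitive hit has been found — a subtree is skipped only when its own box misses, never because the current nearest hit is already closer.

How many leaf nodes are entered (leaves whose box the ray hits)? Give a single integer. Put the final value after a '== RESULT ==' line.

Traverse from the root:
N0 x:[-12,17/2] y:[-8,9] z:[0,38] -> hit [0,17/2], descend [2, 6]
  N2 x:[-2,17/2] y:[-3/2,9] z:[0,38] -> hit [0,17/2], descend [3, 5]
    N3 x:[-2,17/2] y:[1/2,9] z:[0,12] -> hit [1/2,17/2], descend [12, 13]
      N12 x:[-2,7] y:[1/2,9] z:[7,12] -> hit [7,7] leaf, test {P6(miss), P9(miss)}
      N13 x:[11/2,17/2] y:[3,11/2] z:[0,5] -> miss, prune
    N5 x:[0,11/2] y:[-3/2,6] z:[8,38] -> miss, prune
  N6 x:[-12,0] y:[-8,5] z:[0,33] -> hit [0,0], descend [7, 14]
    N7 x:[-11,-5/2] y:[-8,5] z:[17,33] -> miss, prune
    N14 x:[-12,0] y:[-13/2,5] z:[0,18] -> hit [0,0], descend [1, 9]
      N1 x:[-3/2,0] y:[3,5] z:[12,18] -> miss, prune
      N9 x:[-12,-3] y:[-13/2,-3/2] z:[0,2] -> miss, prune

order=[0, 2, 3, 12, 13, 5, 6, 7, 14, 1, 9]  |boxes|=11  |leaves|=1  hit=miss

== RESULT ==
1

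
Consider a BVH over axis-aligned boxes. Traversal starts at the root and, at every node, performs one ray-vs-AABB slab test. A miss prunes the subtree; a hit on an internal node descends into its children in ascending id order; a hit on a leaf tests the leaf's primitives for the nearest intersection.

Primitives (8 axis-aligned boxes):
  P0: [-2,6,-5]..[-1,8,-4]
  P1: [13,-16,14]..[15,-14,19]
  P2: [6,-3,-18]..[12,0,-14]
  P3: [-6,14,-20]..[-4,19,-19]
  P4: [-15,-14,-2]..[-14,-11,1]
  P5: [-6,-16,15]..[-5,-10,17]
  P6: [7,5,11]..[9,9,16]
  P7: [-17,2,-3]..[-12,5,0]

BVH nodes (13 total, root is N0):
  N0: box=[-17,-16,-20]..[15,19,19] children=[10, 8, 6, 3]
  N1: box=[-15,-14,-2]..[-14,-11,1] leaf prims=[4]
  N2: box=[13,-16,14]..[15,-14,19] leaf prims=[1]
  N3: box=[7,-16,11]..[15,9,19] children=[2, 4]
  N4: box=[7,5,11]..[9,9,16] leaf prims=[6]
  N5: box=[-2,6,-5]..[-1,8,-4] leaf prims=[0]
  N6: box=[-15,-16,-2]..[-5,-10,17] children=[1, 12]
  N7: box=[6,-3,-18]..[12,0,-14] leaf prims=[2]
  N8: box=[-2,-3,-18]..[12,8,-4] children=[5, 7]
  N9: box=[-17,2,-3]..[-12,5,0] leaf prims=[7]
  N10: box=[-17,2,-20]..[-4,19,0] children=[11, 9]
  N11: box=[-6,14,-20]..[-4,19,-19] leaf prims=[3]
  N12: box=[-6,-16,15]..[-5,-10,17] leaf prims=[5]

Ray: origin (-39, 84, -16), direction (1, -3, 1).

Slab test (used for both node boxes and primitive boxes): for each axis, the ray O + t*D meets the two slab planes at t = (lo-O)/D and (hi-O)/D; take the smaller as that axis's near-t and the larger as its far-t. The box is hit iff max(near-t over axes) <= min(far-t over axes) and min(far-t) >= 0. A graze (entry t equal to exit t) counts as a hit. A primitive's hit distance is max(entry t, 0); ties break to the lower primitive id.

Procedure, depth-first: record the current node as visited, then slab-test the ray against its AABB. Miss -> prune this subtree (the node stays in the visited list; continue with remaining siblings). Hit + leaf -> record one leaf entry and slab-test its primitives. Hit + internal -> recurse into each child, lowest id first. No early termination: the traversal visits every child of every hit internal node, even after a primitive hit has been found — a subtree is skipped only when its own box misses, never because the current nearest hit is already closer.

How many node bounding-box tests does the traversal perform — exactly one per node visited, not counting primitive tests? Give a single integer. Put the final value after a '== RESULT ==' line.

Walk:
N0 x:[22,54] y:[65/3,100/3] z:[-4,35] -> hit [22,100/3], descend [3, 6, 8, 10]
  N3 x:[46,54] y:[25,100/3] z:[27,35] -> miss, prune
  N6 x:[24,34] y:[94/3,100/3] z:[14,33] -> hit [94/3,33], descend [1, 12]
    N1 x:[24,25] y:[95/3,98/3] z:[14,17] -> miss, prune
    N12 x:[33,34] y:[94/3,100/3] z:[31,33] -> hit [33,33] leaf, test {P5@t=33}
  N8 x:[37,51] y:[76/3,29] z:[-2,12] -> miss, prune
  N10 x:[22,35] y:[65/3,82/3] z:[-4,16] -> miss, prune

7 AABB tests over nodes [0, 3, 6, 1, 12, 8, 10]; 1 leaf entered; closest P5.

== RESULT ==
7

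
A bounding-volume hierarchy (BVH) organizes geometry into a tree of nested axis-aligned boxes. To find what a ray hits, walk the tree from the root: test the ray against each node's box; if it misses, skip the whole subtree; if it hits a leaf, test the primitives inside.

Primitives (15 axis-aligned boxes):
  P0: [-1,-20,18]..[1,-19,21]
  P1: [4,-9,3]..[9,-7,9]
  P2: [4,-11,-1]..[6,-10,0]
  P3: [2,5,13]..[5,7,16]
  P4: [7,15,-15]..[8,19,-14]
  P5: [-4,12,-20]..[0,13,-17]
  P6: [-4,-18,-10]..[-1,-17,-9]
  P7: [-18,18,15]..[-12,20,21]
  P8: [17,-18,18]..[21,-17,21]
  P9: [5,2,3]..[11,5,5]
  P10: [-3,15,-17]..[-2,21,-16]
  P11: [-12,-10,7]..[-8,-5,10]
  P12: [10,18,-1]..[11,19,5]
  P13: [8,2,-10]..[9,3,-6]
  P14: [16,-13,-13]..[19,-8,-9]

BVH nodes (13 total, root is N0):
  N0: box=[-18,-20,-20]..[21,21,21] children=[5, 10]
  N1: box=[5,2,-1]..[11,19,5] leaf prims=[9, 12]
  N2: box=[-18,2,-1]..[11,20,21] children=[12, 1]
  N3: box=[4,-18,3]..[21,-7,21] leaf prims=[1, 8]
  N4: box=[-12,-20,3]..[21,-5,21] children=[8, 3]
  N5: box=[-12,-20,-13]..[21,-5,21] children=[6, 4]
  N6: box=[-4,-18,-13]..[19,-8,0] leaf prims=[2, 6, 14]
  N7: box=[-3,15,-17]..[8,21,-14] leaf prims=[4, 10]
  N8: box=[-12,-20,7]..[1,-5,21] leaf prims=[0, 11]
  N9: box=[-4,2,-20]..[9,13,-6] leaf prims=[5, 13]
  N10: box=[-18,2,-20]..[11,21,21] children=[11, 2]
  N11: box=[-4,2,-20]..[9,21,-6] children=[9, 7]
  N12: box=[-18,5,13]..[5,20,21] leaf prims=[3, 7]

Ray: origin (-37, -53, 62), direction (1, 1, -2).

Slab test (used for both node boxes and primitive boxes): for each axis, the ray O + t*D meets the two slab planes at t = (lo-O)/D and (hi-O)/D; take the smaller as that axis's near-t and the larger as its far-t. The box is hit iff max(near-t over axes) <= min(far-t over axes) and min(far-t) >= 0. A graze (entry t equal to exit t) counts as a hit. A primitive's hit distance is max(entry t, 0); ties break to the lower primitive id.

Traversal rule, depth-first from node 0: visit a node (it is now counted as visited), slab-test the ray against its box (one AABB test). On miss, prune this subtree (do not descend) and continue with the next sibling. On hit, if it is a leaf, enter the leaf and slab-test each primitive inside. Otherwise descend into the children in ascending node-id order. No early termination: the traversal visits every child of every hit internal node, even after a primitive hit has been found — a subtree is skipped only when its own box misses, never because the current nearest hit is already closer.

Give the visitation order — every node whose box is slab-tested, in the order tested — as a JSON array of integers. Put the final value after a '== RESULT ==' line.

Walk:
N0 x:[19,58] y:[33,74] z:[41/2,41] -> hit [33,41], descend [5, 10]
  N5 x:[25,58] y:[33,48] z:[41/2,75/2] -> hit [33,75/2], descend [4, 6]
    N4 x:[25,58] y:[33,48] z:[41/2,59/2] -> miss, prune
    N6 x:[33,56] y:[35,45] z:[31,75/2] -> hit [35,75/2] leaf, test {P2(miss), P6@t=71/2, P14(miss)}
  N10 x:[19,48] y:[55,74] z:[41/2,41] -> miss, prune

Visited [0, 5, 4, 6, 10]. Tests: 5 box, 1 leaf. Nearest: P6.

== RESULT ==
[0, 5, 4, 6, 10]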